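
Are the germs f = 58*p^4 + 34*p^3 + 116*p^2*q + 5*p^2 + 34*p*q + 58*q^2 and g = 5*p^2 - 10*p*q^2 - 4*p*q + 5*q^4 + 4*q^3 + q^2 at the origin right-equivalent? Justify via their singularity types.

The Hessian of f at 0 has rank 2. Corank 0: nondegenerate Morse point, so A_1. The Hessian of g at 0 has rank 2. Corank 0: nondegenerate Morse point, so A_1. Both have type A_1, hence right-equivalent.

Yes.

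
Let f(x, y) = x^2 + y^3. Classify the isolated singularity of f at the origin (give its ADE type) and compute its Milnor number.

Type A2, Milnor number mu = 2.

The Hessian of f at 0 has rank 1. Corank 1: A-series; mu = 2 gives A_2.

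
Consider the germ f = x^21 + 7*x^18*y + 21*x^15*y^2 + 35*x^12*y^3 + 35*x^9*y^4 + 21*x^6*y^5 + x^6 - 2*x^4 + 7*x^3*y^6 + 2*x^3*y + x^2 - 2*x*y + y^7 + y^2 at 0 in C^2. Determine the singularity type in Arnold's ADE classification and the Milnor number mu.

The Hessian of f at 0 has rank 1. Corank 1: A-series; mu = 6 gives A_6.

Type A_6, Milnor number mu = 6.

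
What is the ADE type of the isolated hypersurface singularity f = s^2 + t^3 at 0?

A_2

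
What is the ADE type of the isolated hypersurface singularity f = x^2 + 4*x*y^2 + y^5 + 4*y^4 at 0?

A_{4}

The Hessian of f at 0 is [[2, 0], [0, 0]] with rank 1, so corank 1. A Groebner basis of the Jacobian ideal J(f) in C{x,y} is {x^2, x/2 + y^2}; counting standard monomials gives mu = 4. Corank 1: A-series; mu = 4 gives A_4.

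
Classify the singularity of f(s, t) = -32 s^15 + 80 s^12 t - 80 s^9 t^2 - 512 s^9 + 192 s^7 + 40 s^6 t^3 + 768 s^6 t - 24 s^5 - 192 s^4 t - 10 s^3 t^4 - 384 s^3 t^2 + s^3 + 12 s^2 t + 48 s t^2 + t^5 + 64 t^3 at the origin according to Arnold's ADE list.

E_8

The Hessian of f at 0 has rank 0. Corank 2; j^3 = (s + 4*t)^3 is a perfect cube, so E-series; the 5-jet and mu = 8 give E_8.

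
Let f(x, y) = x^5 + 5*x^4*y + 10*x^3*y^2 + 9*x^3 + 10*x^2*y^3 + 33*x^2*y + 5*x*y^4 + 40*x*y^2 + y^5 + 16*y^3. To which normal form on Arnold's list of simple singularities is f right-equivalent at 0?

D6

The Hessian of f at 0 has rank 0. Corank 2; j^3 = (x + y)*(3*x + 4*y)^2 has shape L^2 M (L != M), so D-series; mu = 6 gives D_6.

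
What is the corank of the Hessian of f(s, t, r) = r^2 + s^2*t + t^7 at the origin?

2

Hessian at 0 has rank 1.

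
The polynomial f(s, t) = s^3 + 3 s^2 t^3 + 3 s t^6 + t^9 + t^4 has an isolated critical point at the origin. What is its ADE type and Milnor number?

Type E_6, Milnor number mu = 6.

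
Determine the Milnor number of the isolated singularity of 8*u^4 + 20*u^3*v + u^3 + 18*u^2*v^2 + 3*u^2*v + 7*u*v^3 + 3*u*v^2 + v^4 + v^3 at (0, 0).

7

The Hessian of f at 0 is [[0, 0], [0, 0]] with rank 0, so corank 2. A Groebner basis of the Jacobian ideal J(f) in C{u,v} is {3*u^2/4 + 3*u*v/2 + v^4 - v^3/4 + 3*v^2/4, u^3 + 9*u^2/4 + 9*u*v/2 + v^3/4 + 9*v^2/4, u^2*v - 7*u^2/4 - 7*u*v/2 - 5*v^3/12 - 7*v^2/4, u^2 + u*v^2 + 2*u*v + 2*v^3/3 + v^2}; counting standard monomials gives mu = 7. Corank 2; j^3 = (u + v)^3 is a perfect cube, so E-series; the 4-jet and mu = 7 give E_7.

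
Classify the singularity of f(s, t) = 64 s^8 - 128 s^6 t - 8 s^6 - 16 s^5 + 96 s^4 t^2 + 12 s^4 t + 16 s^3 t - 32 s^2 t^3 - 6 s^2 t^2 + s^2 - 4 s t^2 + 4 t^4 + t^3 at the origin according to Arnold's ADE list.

A_{2}

The Hessian of f at 0 has rank 1. Corank 1: A-series; mu = 2 gives A_2.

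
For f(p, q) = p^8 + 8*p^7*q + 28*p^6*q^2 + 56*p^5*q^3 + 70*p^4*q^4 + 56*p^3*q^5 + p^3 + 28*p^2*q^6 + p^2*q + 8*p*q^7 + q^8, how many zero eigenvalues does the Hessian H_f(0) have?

2

Hessian at 0 has rank 0.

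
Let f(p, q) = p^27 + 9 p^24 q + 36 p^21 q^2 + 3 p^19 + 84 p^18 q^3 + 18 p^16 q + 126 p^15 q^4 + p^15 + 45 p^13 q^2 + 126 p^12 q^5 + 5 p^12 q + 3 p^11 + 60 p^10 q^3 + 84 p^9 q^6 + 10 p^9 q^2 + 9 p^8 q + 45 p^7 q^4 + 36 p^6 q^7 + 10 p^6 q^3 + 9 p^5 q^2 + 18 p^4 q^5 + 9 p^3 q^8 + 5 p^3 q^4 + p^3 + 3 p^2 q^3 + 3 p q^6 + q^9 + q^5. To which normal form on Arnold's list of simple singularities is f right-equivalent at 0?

E8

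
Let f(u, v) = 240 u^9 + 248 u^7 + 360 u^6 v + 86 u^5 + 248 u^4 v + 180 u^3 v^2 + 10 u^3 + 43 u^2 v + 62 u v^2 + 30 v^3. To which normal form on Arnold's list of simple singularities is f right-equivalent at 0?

D_4

The Hessian of f at 0 is [[0, 0], [0, 0]] with rank 0, so corank 2. A Groebner basis of the Jacobian ideal J(f) in C{u,v} is {v^3, u^2 - 26*v^2/11, u*v + 17*v^2/11}; counting standard monomials gives mu = 4. Corank 2; j^3 = (2*u + 3*v)*(5*u^2 + 14*u*v + 10*v^2) splits into three distinct lines over C (the quadratic factor has nonzero discriminant), so D_4.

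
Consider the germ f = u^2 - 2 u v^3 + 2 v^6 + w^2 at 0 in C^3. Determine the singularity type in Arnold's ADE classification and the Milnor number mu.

Type A_5, Milnor number mu = 5.

The Hessian of f at 0 is [[2, 0, 0], [0, 0, 0], [0, 0, 2]] with rank 2, so corank 1. A Groebner basis of the Jacobian ideal J(f) in C{u,v,w} is {u*v^2, -u + v^3, u^2, w}; counting standard monomials gives mu = 5. Corank 1: A-series; mu = 5 gives A_5.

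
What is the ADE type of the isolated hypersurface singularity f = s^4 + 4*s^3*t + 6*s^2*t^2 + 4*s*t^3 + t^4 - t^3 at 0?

E6

The Hessian of f at 0 has rank 0. Corank 2; j^3 = -t^3 is a perfect cube, so E-series; the 4-jet and mu = 6 give E_6.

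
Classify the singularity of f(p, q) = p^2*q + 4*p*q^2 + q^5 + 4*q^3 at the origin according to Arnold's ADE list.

D6

The Hessian of f at 0 has rank 0. Corank 2; j^3 = q*(p + 2*q)^2 has shape L^2 M (L != M), so D-series; mu = 6 gives D_6.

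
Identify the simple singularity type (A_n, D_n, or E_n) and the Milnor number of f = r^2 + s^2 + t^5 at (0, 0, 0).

Type A4, Milnor number mu = 4.

The Hessian of f at 0 is [[2, 0, 0], [0, 0, 0], [0, 0, 2]] with rank 2, so corank 1. A Groebner basis of the Jacobian ideal J(f) in C{s,t,r} is {t^4, s, r}; counting standard monomials gives mu = 4. Corank 1: A-series; mu = 4 gives A_4.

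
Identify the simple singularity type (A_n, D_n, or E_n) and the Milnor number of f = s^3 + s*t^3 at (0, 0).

Type E_7, Milnor number mu = 7.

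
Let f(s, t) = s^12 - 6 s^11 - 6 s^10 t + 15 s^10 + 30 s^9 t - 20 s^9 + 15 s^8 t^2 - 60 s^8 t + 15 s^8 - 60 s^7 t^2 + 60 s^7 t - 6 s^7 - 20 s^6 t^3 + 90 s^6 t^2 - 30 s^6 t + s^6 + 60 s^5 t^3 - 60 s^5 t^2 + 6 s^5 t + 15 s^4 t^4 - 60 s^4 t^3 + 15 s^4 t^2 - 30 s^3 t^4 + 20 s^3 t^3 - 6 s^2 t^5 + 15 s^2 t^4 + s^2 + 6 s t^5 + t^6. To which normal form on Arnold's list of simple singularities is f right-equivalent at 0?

A_{5}

The Hessian of f at 0 is [[2, 0], [0, 0]] with rank 1, so corank 1. A Groebner basis of the Jacobian ideal J(f) in C{s,t} is {t^5, s}; counting standard monomials gives mu = 5. Corank 1: A-series; mu = 5 gives A_5.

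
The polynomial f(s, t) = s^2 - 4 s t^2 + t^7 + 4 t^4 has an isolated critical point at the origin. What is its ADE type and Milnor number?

The Hessian of f at 0 is [[2, 0], [0, 0]] with rank 1, so corank 1. A Groebner basis of the Jacobian ideal J(f) in C{s,t} is {s^3, -s/2 + t^2}; counting standard monomials gives mu = 6. Corank 1: A-series; mu = 6 gives A_6.

Type A_{6}, Milnor number mu = 6.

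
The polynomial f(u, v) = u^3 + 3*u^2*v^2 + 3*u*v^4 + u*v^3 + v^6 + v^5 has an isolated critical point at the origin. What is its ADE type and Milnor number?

The Hessian of f at 0 is [[0, 0], [0, 0]] with rank 0, so corank 2. A Groebner basis of the Jacobian ideal J(f) in C{u,v} is {-u^2 + v^4 - v^3/3, u^3, u^2*v + u^2/3 + v^3/9, u^2 + u*v^2 + v^3/3}; counting standard monomials gives mu = 7. Corank 2; j^3 = u^3 is a perfect cube, so E-series; the 4-jet and mu = 7 give E_7.

Type E_{7}, Milnor number mu = 7.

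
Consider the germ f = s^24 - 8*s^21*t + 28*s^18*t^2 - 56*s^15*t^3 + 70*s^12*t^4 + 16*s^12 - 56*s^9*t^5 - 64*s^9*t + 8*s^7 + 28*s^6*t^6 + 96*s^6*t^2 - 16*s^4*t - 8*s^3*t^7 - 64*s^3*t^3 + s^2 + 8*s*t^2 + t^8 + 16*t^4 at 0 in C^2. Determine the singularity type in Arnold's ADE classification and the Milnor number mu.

Type A_7, Milnor number mu = 7.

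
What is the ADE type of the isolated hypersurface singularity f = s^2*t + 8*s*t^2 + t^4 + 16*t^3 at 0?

D_{5}

The Hessian of f at 0 is [[0, 0], [0, 0]] with rank 0, so corank 2. A Groebner basis of the Jacobian ideal J(f) in C{s,t} is {s^3 - 16*s^2 + 256*t^2, s^2/4 + t^3 - 4*t^2, s*t + 4*t^2}; counting standard monomials gives mu = 5. Corank 2; j^3 = t*(s + 4*t)^2 has shape L^2 M (L != M), so D-series; mu = 5 gives D_5.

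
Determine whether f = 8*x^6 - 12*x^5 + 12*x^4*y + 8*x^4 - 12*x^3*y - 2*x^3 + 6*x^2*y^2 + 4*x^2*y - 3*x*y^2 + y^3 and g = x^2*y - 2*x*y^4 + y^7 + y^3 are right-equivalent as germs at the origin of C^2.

Yes.

The Hessian of f at 0 has rank 0. Corank 2; j^3 = -(x - y)*(2*x^2 - 2*x*y + y^2) splits into three distinct lines over C (the quadratic factor has nonzero discriminant), so D_4. The Hessian of g at 0 has rank 0. Corank 2; j^3 = y*(x^2 + y^2) splits into three distinct lines over C (the quadratic factor has nonzero discriminant), so D_4. Both have type D_4, hence right-equivalent.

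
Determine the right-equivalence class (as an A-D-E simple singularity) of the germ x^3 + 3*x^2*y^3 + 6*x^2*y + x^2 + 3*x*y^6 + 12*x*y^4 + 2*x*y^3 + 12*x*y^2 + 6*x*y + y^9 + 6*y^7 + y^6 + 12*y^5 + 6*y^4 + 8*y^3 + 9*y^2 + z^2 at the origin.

A_{2}

The Hessian of f at 0 has rank 2. Corank 1: A-series; mu = 2 gives A_2.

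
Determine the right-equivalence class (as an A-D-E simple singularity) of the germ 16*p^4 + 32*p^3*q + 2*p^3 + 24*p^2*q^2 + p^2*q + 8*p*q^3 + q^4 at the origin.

D5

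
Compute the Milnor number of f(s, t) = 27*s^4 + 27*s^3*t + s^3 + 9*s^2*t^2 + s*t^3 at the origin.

The Hessian of f at 0 is [[0, 0], [0, 0]] with rank 0, so corank 2. A Groebner basis of the Jacobian ideal J(f) in C{s,t} is {s^2/3 + t^4 + t^3/9, s^3, s^2*t - s^2/9 - t^3/27, 2*s^2/3 + s*t^2 + 2*t^3/9}; counting standard monomials gives mu = 7. Corank 2; j^3 = s^3 is a perfect cube, so E-series; the 4-jet and mu = 7 give E_7.

7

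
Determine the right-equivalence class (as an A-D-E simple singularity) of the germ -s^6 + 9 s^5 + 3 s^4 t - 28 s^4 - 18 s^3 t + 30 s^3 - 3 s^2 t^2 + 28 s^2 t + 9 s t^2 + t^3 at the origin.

The Hessian of f at 0 is [[0, 0], [0, 0]] with rank 0, so corank 2. A Groebner basis of the Jacobian ideal J(f) in C{s,t} is {t^3, s^2 - 3*t^2/26, s*t + 9*t^2/26}; counting standard monomials gives mu = 4. Corank 2; j^3 = (3*s + t)*(10*s^2 + 6*s*t + t^2) splits into three distinct lines over C (the quadratic factor has nonzero discriminant), so D_4.

D4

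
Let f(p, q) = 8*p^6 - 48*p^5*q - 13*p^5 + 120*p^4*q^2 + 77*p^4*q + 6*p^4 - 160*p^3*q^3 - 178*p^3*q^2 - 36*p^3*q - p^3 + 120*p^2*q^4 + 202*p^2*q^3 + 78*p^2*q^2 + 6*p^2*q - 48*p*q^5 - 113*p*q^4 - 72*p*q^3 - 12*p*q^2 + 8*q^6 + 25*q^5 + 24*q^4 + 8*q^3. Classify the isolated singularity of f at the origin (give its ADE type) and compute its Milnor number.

The Hessian of f at 0 is [[0, 0], [0, 0]] with rank 0, so corank 2. A Groebner basis of the Jacobian ideal J(f) in C{p,q} is {7*p^2/32 + p*q^3 - 7*p*q^2/8 - 7*p*q/8 + 7*q^3/4 + 7*q^2/8, p^2/8 - p*q^2/2 - p*q/2 + q^4 + q^3 + q^2/2, p^3 - 3*p^2/4 - 9*p*q^2 + 3*p*q + 10*q^3 - 3*q^2, p^2*q - p^2/8 - 7*p*q^2/2 + p*q/2 + 3*q^3 - q^2/2}; counting standard monomials gives mu = 8. Corank 2; j^3 = -(p - 2*q)^3 is a perfect cube, so E-series; the 5-jet and mu = 8 give E_8.

Type E_{8}, Milnor number mu = 8.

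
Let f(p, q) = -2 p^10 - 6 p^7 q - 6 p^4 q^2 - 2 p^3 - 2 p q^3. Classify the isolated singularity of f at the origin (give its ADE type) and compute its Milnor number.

Type E_{7}, Milnor number mu = 7.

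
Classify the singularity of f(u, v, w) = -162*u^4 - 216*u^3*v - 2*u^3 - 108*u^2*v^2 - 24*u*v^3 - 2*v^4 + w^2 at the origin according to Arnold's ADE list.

E_{6}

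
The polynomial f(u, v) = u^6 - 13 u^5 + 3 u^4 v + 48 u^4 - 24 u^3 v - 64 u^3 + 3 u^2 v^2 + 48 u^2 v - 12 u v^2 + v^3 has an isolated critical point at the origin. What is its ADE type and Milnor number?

Type E8, Milnor number mu = 8.

The Hessian of f at 0 has rank 0. Corank 2; j^3 = -(4*u - v)^3 is a perfect cube, so E-series; the 5-jet and mu = 8 give E_8.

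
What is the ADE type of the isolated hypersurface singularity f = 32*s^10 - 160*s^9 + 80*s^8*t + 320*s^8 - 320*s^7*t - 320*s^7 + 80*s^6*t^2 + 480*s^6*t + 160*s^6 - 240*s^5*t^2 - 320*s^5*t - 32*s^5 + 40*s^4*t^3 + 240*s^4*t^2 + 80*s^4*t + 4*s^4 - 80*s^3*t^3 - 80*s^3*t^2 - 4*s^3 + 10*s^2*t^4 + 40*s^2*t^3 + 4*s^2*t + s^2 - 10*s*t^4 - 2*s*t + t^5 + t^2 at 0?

A_{4}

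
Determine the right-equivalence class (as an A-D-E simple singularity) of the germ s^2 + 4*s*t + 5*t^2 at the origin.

A1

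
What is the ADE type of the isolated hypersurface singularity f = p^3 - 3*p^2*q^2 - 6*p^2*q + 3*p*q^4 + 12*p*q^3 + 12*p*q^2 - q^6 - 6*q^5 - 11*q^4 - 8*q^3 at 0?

The Hessian of f at 0 has rank 0. Corank 2; j^3 = (p - 2*q)^3 is a perfect cube, so E-series; the 4-jet and mu = 6 give E_6.

E_6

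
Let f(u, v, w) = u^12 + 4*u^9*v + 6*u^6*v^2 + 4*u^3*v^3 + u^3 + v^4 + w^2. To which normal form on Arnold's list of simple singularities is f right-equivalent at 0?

The Hessian of f at 0 has rank 1. Corank 2; j^3 = u^3 is a perfect cube, so E-series; the 4-jet and mu = 6 give E_6.

E_6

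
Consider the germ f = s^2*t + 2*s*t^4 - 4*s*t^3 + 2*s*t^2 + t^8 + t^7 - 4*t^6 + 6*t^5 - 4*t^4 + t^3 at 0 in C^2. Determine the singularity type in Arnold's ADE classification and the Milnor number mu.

Type D_9, Milnor number mu = 9.

The Hessian of f at 0 has rank 0. Corank 2; j^3 = t*(s + t)^2 has shape L^2 M (L != M), so D-series; mu = 9 gives D_9.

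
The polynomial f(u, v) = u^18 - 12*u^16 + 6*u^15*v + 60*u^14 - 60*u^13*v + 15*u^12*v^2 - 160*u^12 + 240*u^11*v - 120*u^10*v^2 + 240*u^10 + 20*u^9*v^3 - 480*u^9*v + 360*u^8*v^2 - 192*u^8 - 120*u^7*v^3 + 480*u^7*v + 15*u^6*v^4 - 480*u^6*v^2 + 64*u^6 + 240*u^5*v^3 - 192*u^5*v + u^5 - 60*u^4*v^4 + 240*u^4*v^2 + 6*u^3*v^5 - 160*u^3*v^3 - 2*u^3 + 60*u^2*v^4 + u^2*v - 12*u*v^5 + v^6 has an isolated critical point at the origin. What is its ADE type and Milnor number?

Type D_{7}, Milnor number mu = 7.

The Hessian of f at 0 is [[0, 0], [0, 0]] with rank 0, so corank 2. A Groebner basis of the Jacobian ideal J(f) in C{u,v} is {u*v/12 + v^5, u*v^2, u^2 - u*v/2}; counting standard monomials gives mu = 7. Corank 2; j^3 = -u^2*(2*u - v) has shape L^2 M (L != M), so D-series; mu = 7 gives D_7.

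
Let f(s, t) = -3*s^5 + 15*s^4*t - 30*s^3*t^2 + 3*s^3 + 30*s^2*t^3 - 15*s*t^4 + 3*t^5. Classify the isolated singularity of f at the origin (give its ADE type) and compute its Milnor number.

The Hessian of f at 0 has rank 0. Corank 2; j^3 = 3*s^3 is a perfect cube, so E-series; the 5-jet and mu = 8 give E_8.

Type E_8, Milnor number mu = 8.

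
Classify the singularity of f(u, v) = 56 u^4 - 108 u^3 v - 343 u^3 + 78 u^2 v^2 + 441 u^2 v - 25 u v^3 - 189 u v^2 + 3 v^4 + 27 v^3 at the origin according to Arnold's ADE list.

E_{7}

The Hessian of f at 0 is [[0, 0], [0, 0]] with rank 0, so corank 2. A Groebner basis of the Jacobian ideal J(f) in C{u,v} is {17294403*u^2/4 - 7411887*u*v/2 + v^4 + 343*v^3/4 + 3176523*v^2/4, u^3 - 5733*u^2/4 + 2457*u*v/2 - 3*v^3/28 - 1053*v^2/4, u^2*v - 8575*u^2/4 + 3675*u*v/2 - 19*v^3/84 - 1575*v^2/4, -2401*u^2 + u*v^2 + 2058*u*v - 10*v^3/21 - 441*v^2}; counting standard monomials gives mu = 7. Corank 2; j^3 = -(7*u - 3*v)^3 is a perfect cube, so E-series; the 4-jet and mu = 7 give E_7.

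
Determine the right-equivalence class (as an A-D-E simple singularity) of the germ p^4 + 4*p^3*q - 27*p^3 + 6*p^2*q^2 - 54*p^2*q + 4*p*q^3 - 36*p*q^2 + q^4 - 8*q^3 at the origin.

The Hessian of f at 0 has rank 0. Corank 2; j^3 = -(3*p + 2*q)^3 is a perfect cube, so E-series; the 4-jet and mu = 6 give E_6.

E6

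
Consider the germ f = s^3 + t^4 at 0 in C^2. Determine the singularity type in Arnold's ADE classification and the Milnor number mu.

The Hessian of f at 0 has rank 0. Corank 2; j^3 = s^3 is a perfect cube, so E-series; the 4-jet and mu = 6 give E_6.

Type E_6, Milnor number mu = 6.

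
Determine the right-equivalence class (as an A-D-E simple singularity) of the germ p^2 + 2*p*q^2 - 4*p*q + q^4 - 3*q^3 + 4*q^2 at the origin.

A_2

The Hessian of f at 0 is [[2, -4], [-4, 8]] with rank 1, so corank 1. A Groebner basis of the Jacobian ideal J(f) in C{p,q} is {q^2, p - 2*q}; counting standard monomials gives mu = 2. Corank 1: A-series; mu = 2 gives A_2.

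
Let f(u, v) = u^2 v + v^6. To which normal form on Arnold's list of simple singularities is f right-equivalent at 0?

The Hessian of f at 0 has rank 0. Corank 2; j^3 = u^2*v has shape L^2 M (L != M), so D-series; mu = 7 gives D_7.

D_7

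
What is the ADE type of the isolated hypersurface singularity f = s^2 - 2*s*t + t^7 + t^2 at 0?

A6

The Hessian of f at 0 has rank 1. Corank 1: A-series; mu = 6 gives A_6.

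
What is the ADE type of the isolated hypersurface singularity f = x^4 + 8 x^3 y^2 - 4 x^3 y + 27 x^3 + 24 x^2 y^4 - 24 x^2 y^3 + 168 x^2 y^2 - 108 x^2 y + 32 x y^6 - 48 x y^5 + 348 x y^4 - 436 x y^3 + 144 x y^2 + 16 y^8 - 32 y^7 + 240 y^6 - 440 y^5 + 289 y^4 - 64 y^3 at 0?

E_6

The Hessian of f at 0 is [[0, 0], [0, 0]] with rank 0, so corank 2. A Groebner basis of the Jacobian ideal J(f) in C{x,y} is {x^3 - 4*x^2 + 32*x*y/3 - 64*y^2/9, x^2*y - 10*x^2/3 + 80*x*y/9 - 160*y^2/27, -11*x^2/4 + x*y^2 + 22*x*y/3 - 44*y^2/9, -9*x^2/4 + 6*x*y + y^3 - 4*y^2}; counting standard monomials gives mu = 6. Corank 2; j^3 = (3*x - 4*y)^3 is a perfect cube, so E-series; the 4-jet and mu = 6 give E_6.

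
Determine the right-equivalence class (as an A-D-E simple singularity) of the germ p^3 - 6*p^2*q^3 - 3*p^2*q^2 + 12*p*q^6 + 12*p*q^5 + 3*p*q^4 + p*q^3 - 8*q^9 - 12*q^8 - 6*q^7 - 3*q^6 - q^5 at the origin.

The Hessian of f at 0 is [[0, 0], [0, 0]] with rank 0, so corank 2. A Groebner basis of the Jacobian ideal J(f) in C{p,q} is {-p^2 + q^4 - q^3/3, p^3, p^2*q + p^2/3 + q^3/9, -p^2 + p*q^2 - q^3/3}; counting standard monomials gives mu = 7. Corank 2; j^3 = p^3 is a perfect cube, so E-series; the 4-jet and mu = 7 give E_7.

E7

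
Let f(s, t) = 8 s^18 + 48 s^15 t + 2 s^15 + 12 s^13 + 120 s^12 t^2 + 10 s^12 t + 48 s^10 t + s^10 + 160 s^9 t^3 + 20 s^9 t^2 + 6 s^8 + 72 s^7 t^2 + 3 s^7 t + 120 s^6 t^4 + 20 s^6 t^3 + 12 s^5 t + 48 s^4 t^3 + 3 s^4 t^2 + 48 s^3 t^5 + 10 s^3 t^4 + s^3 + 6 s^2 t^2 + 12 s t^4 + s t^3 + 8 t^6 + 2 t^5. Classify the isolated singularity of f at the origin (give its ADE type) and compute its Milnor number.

The Hessian of f at 0 is [[0, 0], [0, 0]] with rank 0, so corank 2. A Groebner basis of the Jacobian ideal J(f) in C{s,t} is {-s^2/4 + t^4 - t^3/12, s^3, s^2*t + s^2/12 + t^3/36, s^2/2 + s*t^2 + t^3/6}; counting standard monomials gives mu = 7. Corank 2; j^3 = s^3 is a perfect cube, so E-series; the 4-jet and mu = 7 give E_7.

Type E_{7}, Milnor number mu = 7.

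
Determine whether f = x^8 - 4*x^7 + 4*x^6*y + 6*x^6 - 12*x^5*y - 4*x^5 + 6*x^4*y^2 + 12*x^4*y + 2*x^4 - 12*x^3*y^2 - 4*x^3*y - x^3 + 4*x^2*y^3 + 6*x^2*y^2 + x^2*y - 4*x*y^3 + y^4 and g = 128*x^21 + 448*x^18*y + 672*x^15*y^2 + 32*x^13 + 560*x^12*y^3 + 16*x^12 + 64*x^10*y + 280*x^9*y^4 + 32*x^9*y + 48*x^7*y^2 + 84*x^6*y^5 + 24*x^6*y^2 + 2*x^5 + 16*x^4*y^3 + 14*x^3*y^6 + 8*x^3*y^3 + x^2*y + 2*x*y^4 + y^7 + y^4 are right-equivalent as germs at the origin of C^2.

Yes.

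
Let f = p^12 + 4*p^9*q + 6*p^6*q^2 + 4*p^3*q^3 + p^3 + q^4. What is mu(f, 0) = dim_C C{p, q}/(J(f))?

6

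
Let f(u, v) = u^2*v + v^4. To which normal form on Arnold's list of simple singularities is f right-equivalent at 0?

The Hessian of f at 0 is [[0, 0], [0, 0]] with rank 0, so corank 2. A Groebner basis of the Jacobian ideal J(f) in C{u,v} is {u^3, u^2/4 + v^3, u*v}; counting standard monomials gives mu = 5. Corank 2; j^3 = u^2*v has shape L^2 M (L != M), so D-series; mu = 5 gives D_5.

D5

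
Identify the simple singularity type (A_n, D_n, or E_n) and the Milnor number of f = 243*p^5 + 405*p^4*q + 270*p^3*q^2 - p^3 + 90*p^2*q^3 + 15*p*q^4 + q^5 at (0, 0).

The Hessian of f at 0 is [[0, 0], [0, 0]] with rank 0, so corank 2. A Groebner basis of the Jacobian ideal J(f) in C{p,q} is {q^5, p*q^3 + q^4/12, p^2}; counting standard monomials gives mu = 8. Corank 2; j^3 = -p^3 is a perfect cube, so E-series; the 5-jet and mu = 8 give E_8.

Type E_{8}, Milnor number mu = 8.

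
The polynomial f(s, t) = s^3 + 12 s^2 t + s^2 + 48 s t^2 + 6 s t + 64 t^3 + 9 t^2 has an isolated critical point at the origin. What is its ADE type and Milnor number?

Type A2, Milnor number mu = 2.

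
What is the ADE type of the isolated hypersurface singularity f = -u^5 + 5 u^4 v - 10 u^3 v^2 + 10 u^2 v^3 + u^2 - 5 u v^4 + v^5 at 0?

A_4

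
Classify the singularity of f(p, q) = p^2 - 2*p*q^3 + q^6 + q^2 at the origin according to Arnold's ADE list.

A_1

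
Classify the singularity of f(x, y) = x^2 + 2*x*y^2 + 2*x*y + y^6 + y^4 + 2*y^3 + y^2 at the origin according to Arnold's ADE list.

A_5

The Hessian of f at 0 is [[2, 2], [2, 2]] with rank 1, so corank 1. A Groebner basis of the Jacobian ideal J(f) in C{x,y} is {x^3 + 3*x^2 + 5*x*y - 2*x - 2*y, x^2*y - 2*x^2 - 3*x*y + x + y, x + y^2 + y}; counting standard monomials gives mu = 5. Corank 1: A-series; mu = 5 gives A_5.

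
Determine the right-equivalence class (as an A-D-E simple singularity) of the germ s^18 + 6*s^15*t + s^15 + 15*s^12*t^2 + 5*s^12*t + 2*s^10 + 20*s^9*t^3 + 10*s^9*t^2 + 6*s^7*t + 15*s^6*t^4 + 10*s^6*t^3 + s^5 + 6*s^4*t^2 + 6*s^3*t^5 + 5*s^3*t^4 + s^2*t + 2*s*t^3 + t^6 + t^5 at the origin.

The Hessian of f at 0 is [[0, 0], [0, 0]] with rank 0, so corank 2. A Groebner basis of the Jacobian ideal J(f) in C{s,t} is {s^3, s^2*t + s^2/6 + s*t^2/6, s*t + t^3}; counting standard monomials gives mu = 7. Corank 2; j^3 = s^2*t has shape L^2 M (L != M), so D-series; mu = 7 gives D_7.

D_{7}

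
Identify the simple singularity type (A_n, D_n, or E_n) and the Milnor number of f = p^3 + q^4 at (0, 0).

Type E6, Milnor number mu = 6.

The Hessian of f at 0 has rank 0. Corank 2; j^3 = p^3 is a perfect cube, so E-series; the 4-jet and mu = 6 give E_6.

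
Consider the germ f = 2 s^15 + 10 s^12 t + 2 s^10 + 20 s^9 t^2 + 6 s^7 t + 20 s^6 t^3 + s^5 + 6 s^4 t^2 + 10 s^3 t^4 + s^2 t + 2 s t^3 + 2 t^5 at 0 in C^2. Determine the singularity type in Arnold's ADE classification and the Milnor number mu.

The Hessian of f at 0 has rank 0. Corank 2; j^3 = s^2*t has shape L^2 M (L != M), so D-series; mu = 6 gives D_6.

Type D_6, Milnor number mu = 6.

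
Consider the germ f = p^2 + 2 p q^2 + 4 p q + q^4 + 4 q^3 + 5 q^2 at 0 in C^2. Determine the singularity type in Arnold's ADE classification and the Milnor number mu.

Type A_1, Milnor number mu = 1.

The Hessian of f at 0 has rank 2. Corank 0: nondegenerate Morse point, so A_1.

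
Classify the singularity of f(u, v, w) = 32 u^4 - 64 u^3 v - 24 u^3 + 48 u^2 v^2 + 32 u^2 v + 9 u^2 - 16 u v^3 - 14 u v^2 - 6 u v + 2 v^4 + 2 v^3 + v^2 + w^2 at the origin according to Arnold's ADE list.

A3

The Hessian of f at 0 is [[18, -6, 0], [-6, 2, 0], [0, 0, 2]] with rank 2, so corank 1. A Groebner basis of the Jacobian ideal J(f) in C{u,v,w} is {u^2 - 3*u + v, u*v - 9*u + 3*v, -27*u + v^2 + 9*v, w}; counting standard monomials gives mu = 3. Corank 1: A-series; mu = 3 gives A_3.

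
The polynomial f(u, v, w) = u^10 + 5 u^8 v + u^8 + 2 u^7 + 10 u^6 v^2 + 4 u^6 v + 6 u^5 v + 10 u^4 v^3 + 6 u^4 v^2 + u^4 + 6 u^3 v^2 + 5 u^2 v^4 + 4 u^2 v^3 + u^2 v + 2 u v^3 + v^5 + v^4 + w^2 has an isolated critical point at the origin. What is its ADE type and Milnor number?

Type D_{5}, Milnor number mu = 5.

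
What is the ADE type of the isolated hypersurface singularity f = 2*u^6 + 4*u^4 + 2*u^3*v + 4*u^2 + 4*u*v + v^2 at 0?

The Hessian of f at 0 is [[8, 4], [4, 2]] with rank 1, so corank 1. A Groebner basis of the Jacobian ideal J(f) in C{u,v} is {u*v^2 + 8*u + 4*v, -16*u + v^3 - 8*v, u^2 + u*v + v^2/4}; counting standard monomials gives mu = 5. Corank 1: A-series; mu = 5 gives A_5.

A_5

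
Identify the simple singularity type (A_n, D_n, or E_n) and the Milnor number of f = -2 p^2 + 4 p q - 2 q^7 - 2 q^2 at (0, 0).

The Hessian of f at 0 has rank 1. Corank 1: A-series; mu = 6 gives A_6.

Type A_{6}, Milnor number mu = 6.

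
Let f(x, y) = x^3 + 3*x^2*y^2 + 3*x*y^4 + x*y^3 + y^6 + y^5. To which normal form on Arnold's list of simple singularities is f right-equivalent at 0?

E7

The Hessian of f at 0 is [[0, 0], [0, 0]] with rank 0, so corank 2. A Groebner basis of the Jacobian ideal J(f) in C{x,y} is {-x^2 + y^4 - y^3/3, x^3, x^2*y + x^2/3 + y^3/9, x^2 + x*y^2 + y^3/3}; counting standard monomials gives mu = 7. Corank 2; j^3 = x^3 is a perfect cube, so E-series; the 4-jet and mu = 7 give E_7.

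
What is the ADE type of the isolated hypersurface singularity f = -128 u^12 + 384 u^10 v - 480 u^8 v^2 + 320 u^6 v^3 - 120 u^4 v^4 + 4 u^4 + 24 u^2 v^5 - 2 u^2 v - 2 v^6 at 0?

D_{7}

The Hessian of f at 0 is [[0, 0], [0, 0]] with rank 0, so corank 2. A Groebner basis of the Jacobian ideal J(f) in C{u,v} is {u^2/6 + v^5, u^3, u*v}; counting standard monomials gives mu = 7. Corank 2; j^3 = -2*u^2*v has shape L^2 M (L != M), so D-series; mu = 7 gives D_7.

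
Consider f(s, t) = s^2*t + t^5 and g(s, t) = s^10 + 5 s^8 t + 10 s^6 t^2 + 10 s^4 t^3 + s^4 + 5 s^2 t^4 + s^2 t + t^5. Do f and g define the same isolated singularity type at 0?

Yes.

The Hessian of f at 0 is [[0, 0], [0, 0]] with rank 0, so corank 2. A Groebner basis of the Jacobian ideal J(f) in C{s,t} is {s^2/5 + t^4, s^3, s*t}; counting standard monomials gives mu = 6. Corank 2; j^3 = s^2*t has shape L^2 M (L != M), so D-series; mu = 6 gives D_6. The Hessian of g at 0 is [[0, 0], [0, 0]] with rank 0, so corank 2. A Groebner basis of the Jacobian ideal J(g) in C{s,t} is {s^2/5 + t^4, s^3, s*t}; counting standard monomials gives mu = 6. Corank 2; j^3 = s^2*t has shape L^2 M (L != M), so D-series; mu = 6 gives D_6. Both have type D_6, hence right-equivalent.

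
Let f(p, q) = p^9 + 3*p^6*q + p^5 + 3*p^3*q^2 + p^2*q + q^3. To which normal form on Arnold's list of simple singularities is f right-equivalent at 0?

The Hessian of f at 0 has rank 0. Corank 2; j^3 = q*(p^2 + q^2) splits into three distinct lines over C (the quadratic factor has nonzero discriminant), so D_4.

D4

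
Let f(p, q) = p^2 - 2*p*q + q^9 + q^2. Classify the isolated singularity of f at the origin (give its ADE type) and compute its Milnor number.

The Hessian of f at 0 is [[2, -2], [-2, 2]] with rank 1, so corank 1. A Groebner basis of the Jacobian ideal J(f) in C{p,q} is {q^8, p - q}; counting standard monomials gives mu = 8. Corank 1: A-series; mu = 8 gives A_8.

Type A_{8}, Milnor number mu = 8.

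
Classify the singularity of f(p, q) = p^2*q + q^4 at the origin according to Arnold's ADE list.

D5

The Hessian of f at 0 has rank 0. Corank 2; j^3 = p^2*q has shape L^2 M (L != M), so D-series; mu = 5 gives D_5.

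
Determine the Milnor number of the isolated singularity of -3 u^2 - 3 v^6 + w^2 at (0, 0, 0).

5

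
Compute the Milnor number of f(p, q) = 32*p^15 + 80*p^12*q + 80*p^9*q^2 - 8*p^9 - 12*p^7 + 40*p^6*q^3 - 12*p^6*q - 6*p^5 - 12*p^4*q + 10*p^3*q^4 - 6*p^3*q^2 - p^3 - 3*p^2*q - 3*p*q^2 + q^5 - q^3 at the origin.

The Hessian of f at 0 is [[0, 0], [0, 0]] with rank 0, so corank 2. A Groebner basis of the Jacobian ideal J(f) in C{p,q} is {-p^2/4 + p*q^3 - p*q/2 - q^2/4, q^4, p^3 - 3*p*q^2 - 2*q^3, p^2*q + 2*p*q^2 + q^3}; counting standard monomials gives mu = 8. Corank 2; j^3 = -(p + q)^3 is a perfect cube, so E-series; the 5-jet and mu = 8 give E_8.

8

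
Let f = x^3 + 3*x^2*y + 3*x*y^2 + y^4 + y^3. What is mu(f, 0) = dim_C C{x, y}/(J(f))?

The Hessian of f at 0 is [[0, 0], [0, 0]] with rank 0, so corank 2. A Groebner basis of the Jacobian ideal J(f) in C{x,y} is {y^3, x^2 + 2*x*y + y^2}; counting standard monomials gives mu = 6. Corank 2; j^3 = (x + y)^3 is a perfect cube, so E-series; the 4-jet and mu = 6 give E_6.

6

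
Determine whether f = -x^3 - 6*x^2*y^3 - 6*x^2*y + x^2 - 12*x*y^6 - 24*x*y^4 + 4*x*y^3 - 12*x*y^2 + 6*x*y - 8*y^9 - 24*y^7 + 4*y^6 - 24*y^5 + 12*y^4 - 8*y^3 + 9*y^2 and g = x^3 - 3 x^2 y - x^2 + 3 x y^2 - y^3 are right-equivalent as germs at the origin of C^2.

Yes.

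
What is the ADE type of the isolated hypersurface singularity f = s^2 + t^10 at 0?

A_9

The Hessian of f at 0 has rank 1. Corank 1: A-series; mu = 9 gives A_9.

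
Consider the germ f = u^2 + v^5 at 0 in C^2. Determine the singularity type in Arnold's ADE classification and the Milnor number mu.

The Hessian of f at 0 is [[2, 0], [0, 0]] with rank 1, so corank 1. A Groebner basis of the Jacobian ideal J(f) in C{u,v} is {v^4, u}; counting standard monomials gives mu = 4. Corank 1: A-series; mu = 4 gives A_4.

Type A_{4}, Milnor number mu = 4.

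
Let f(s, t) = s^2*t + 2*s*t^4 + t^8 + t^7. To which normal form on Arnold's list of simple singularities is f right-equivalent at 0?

D9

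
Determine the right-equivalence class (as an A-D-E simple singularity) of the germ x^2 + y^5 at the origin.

The Hessian of f at 0 is [[2, 0], [0, 0]] with rank 1, so corank 1. A Groebner basis of the Jacobian ideal J(f) in C{x,y} is {y^4, x}; counting standard monomials gives mu = 4. Corank 1: A-series; mu = 4 gives A_4.

A_4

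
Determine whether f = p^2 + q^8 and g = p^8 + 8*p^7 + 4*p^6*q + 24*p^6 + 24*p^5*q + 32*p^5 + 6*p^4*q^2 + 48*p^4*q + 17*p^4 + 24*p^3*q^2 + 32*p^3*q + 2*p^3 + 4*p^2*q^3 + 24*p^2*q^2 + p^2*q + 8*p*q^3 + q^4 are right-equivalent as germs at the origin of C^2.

No.

The Hessian of f at 0 is [[2, 0], [0, 0]] with rank 1, so corank 1. A Groebner basis of the Jacobian ideal J(f) in C{p,q} is {q^7, p}; counting standard monomials gives mu = 7. Corank 1: A-series; mu = 7 gives A_7. The Hessian of g at 0 is [[0, 0], [0, 0]] with rank 0, so corank 2. A Groebner basis of the Jacobian ideal J(g) in C{p,q} is {p*q^2, -p*q/8 + q^3, p^2 + p*q/2}; counting standard monomials gives mu = 5. Corank 2; j^3 = p^2*(2*p + q) has shape L^2 M (L != M), so D-series; mu = 5 gives D_5. f is A_7 but g is D_5, hence not right-equivalent.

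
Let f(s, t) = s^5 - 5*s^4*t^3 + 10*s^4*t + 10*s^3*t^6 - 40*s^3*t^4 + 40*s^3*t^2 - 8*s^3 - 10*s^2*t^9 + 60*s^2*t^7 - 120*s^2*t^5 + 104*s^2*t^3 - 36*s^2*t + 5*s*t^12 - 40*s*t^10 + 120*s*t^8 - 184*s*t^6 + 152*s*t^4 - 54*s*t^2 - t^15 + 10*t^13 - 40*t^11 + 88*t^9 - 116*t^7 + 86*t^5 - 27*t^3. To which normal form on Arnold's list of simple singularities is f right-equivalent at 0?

E_{8}

The Hessian of f at 0 has rank 0. Corank 2; j^3 = -(2*s + 3*t)^3 is a perfect cube, so E-series; the 5-jet and mu = 8 give E_8.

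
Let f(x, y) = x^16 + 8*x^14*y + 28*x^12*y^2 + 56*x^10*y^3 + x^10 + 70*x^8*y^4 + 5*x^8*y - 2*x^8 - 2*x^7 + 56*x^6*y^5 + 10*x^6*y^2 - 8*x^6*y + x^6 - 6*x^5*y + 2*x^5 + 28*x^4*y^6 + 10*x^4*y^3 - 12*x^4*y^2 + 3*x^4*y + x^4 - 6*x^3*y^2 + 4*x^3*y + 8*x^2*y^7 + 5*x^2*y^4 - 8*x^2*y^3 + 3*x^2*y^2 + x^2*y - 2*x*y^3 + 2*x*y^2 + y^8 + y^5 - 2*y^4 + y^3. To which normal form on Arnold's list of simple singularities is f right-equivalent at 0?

D9

The Hessian of f at 0 is [[0, 0], [0, 0]] with rank 0, so corank 2. A Groebner basis of the Jacobian ideal J(f) in C{x,y} is {x^2*y^2 - 11*x^2*y/16 - 5*x^2/16 - x*y^2/8 - 9*x*y/8 + 9*y^3/16 - 13*y^2/16, 7*x^2*y/16 + 13*x^2/16 + x*y^3 - 3*x*y^2/8 + 17*x*y/8 - 13*y^3/16 + 21*y^2/16, -3*x^2*y/16 - 21*x^2/16 + 7*x*y^2/8 - 25*x*y/8 + y^4 + 17*y^3/16 - 29*y^2/16, x^3 + 3*x^2*y + 3*x*y^2 + y^3}; counting standard monomials gives mu = 9. Corank 2; j^3 = y*(x + y)^2 has shape L^2 M (L != M), so D-series; mu = 9 gives D_9.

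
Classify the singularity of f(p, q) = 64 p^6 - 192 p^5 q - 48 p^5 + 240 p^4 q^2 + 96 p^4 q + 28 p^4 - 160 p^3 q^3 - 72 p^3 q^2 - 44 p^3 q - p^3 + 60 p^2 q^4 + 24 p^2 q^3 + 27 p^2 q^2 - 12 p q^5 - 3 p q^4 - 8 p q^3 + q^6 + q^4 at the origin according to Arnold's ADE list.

E_{6}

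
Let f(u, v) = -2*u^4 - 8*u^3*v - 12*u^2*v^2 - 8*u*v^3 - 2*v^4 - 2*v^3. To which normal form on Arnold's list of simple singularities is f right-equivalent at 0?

E_{6}

The Hessian of f at 0 has rank 0. Corank 2; j^3 = -2*v^3 is a perfect cube, so E-series; the 4-jet and mu = 6 give E_6.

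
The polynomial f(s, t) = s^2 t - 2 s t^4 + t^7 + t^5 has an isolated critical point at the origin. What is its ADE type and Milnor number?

Type D6, Milnor number mu = 6.

The Hessian of f at 0 is [[0, 0], [0, 0]] with rank 0, so corank 2. A Groebner basis of the Jacobian ideal J(f) in C{s,t} is {-s*t + t^4, s*t^2, s^2 + 5*s*t}; counting standard monomials gives mu = 6. Corank 2; j^3 = s^2*t has shape L^2 M (L != M), so D-series; mu = 6 gives D_6.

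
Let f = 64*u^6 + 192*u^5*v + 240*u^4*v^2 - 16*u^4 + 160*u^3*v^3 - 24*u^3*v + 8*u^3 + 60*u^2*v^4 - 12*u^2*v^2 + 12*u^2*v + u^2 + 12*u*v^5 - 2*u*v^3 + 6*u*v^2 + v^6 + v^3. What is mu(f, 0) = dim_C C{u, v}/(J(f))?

2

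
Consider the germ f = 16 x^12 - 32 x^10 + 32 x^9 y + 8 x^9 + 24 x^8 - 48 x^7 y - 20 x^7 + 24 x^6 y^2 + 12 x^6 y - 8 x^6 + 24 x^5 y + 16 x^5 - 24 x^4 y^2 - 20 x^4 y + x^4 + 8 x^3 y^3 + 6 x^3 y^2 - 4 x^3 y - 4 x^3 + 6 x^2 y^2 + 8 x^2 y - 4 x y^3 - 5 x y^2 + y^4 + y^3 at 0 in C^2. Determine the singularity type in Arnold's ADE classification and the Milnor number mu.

Type D5, Milnor number mu = 5.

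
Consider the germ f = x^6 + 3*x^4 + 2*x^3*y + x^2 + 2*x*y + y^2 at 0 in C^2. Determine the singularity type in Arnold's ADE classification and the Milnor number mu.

The Hessian of f at 0 has rank 1. Corank 1: A-series; mu = 3 gives A_3.

Type A3, Milnor number mu = 3.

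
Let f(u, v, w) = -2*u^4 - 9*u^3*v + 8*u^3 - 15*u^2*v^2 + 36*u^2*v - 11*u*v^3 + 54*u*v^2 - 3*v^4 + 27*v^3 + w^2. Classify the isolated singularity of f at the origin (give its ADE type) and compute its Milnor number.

Type E_{7}, Milnor number mu = 7.

The Hessian of f at 0 has rank 1. Corank 2; j^3 = (2*u + 3*v)^3 is a perfect cube, so E-series; the 4-jet and mu = 7 give E_7.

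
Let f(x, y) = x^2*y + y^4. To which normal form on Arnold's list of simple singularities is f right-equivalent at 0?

D_5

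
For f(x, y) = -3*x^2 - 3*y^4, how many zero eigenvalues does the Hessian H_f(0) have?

1

The Hessian at 0 is [[-6, 0], [0, 0]] of rank 1; hence corank 1.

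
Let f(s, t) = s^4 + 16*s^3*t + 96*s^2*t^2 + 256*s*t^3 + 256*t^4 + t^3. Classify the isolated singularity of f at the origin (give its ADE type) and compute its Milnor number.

The Hessian of f at 0 has rank 0. Corank 2; j^3 = t^3 is a perfect cube, so E-series; the 4-jet and mu = 6 give E_6.

Type E_{6}, Milnor number mu = 6.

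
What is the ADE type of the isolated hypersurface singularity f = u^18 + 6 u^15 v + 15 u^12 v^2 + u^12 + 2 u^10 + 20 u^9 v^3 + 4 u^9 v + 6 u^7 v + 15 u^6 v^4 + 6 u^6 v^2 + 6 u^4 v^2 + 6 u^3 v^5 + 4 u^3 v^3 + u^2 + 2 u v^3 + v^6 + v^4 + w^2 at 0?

The Hessian of f at 0 is [[2, 0, 0], [0, 0, 0], [0, 0, 2]] with rank 2, so corank 1. A Groebner basis of the Jacobian ideal J(f) in C{u,v,w} is {v^3, u, w}; counting standard monomials gives mu = 3. Corank 1: A-series; mu = 3 gives A_3.

A_3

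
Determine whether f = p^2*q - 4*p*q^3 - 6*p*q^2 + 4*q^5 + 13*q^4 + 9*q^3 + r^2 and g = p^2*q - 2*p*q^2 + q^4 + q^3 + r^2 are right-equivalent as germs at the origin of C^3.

Yes.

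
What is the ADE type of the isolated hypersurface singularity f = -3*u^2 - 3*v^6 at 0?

The Hessian of f at 0 has rank 1. Corank 1: A-series; mu = 5 gives A_5.

A_{5}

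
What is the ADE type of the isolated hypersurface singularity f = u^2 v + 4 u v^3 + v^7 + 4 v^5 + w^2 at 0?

D8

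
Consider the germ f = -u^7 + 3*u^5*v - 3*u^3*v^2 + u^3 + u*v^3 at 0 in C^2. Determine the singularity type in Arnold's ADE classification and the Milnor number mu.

The Hessian of f at 0 is [[0, 0], [0, 0]] with rank 0, so corank 2. A Groebner basis of the Jacobian ideal J(f) in C{u,v} is {u^3, u*v^2, 3*u^2 + v^3}; counting standard monomials gives mu = 7. Corank 2; j^3 = u^3 is a perfect cube, so E-series; the 4-jet and mu = 7 give E_7.

Type E7, Milnor number mu = 7.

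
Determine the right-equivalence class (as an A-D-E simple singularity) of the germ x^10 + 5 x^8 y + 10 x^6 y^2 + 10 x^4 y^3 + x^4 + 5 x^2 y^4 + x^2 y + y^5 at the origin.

D6

The Hessian of f at 0 is [[0, 0], [0, 0]] with rank 0, so corank 2. A Groebner basis of the Jacobian ideal J(f) in C{x,y} is {x^2/5 + y^4, x^3, x*y}; counting standard monomials gives mu = 6. Corank 2; j^3 = x^2*y has shape L^2 M (L != M), so D-series; mu = 6 gives D_6.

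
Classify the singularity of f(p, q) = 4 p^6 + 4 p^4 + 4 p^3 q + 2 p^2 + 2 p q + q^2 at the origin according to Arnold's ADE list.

The Hessian of f at 0 is [[4, 2], [2, 2]] with rank 2, so corank 0. A Groebner basis of the Jacobian ideal J(f) in C{p,q} is {p, q}; counting standard monomials gives mu = 1. Corank 0: nondegenerate Morse point, so A_1.

A_{1}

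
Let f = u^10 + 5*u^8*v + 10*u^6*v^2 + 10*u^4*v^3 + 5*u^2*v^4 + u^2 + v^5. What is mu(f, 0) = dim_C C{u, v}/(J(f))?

The Hessian of f at 0 has rank 1. Corank 1: A-series; mu = 4 gives A_4.

4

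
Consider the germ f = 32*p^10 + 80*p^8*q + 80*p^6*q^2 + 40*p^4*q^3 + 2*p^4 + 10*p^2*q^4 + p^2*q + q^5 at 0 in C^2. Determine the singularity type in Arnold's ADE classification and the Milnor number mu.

Type D6, Milnor number mu = 6.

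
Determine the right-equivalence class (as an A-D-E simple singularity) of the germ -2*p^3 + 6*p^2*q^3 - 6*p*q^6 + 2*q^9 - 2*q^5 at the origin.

E_8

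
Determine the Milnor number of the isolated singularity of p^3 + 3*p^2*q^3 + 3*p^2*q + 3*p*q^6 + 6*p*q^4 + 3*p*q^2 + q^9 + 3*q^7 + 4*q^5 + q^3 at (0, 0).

The Hessian of f at 0 is [[0, 0], [0, 0]] with rank 0, so corank 2. A Groebner basis of the Jacobian ideal J(f) in C{p,q} is {p^2/2 + p*q^3 + p*q + q^2/2, q^4, p^3 - 3*p*q^2 - 2*q^3, p^2*q + 2*p*q^2 + q^3}; counting standard monomials gives mu = 8. Corank 2; j^3 = (p + q)^3 is a perfect cube, so E-series; the 5-jet and mu = 8 give E_8.

8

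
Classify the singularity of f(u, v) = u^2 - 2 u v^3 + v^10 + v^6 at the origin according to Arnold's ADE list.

The Hessian of f at 0 has rank 1. Corank 1: A-series; mu = 9 gives A_9.

A_{9}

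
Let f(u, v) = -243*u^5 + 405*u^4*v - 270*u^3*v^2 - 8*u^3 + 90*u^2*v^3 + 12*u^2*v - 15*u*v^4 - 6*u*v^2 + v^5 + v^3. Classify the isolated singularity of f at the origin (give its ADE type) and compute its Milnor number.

The Hessian of f at 0 is [[0, 0], [0, 0]] with rank 0, so corank 2. A Groebner basis of the Jacobian ideal J(f) in C{u,v} is {v^5, u*v^3 - 11*v^4/24, u^2 - u*v + v^2/4}; counting standard monomials gives mu = 8. Corank 2; j^3 = -(2*u - v)^3 is a perfect cube, so E-series; the 5-jet and mu = 8 give E_8.

Type E_{8}, Milnor number mu = 8.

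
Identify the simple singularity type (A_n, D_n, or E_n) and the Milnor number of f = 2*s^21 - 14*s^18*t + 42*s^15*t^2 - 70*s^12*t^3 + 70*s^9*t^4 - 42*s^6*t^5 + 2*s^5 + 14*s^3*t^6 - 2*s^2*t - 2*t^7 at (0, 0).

Type D8, Milnor number mu = 8.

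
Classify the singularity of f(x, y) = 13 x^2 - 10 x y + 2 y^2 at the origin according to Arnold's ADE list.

The Hessian of f at 0 has rank 2. Corank 0: nondegenerate Morse point, so A_1.

A_1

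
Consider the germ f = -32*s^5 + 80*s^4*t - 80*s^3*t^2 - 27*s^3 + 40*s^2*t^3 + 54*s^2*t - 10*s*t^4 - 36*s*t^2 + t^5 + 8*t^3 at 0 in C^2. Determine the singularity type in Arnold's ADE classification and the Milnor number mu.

Type E_8, Milnor number mu = 8.

The Hessian of f at 0 has rank 0. Corank 2; j^3 = -(3*s - 2*t)^3 is a perfect cube, so E-series; the 5-jet and mu = 8 give E_8.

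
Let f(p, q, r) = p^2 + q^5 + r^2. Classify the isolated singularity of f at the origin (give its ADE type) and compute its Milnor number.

The Hessian of f at 0 has rank 2. Corank 1: A-series; mu = 4 gives A_4.

Type A4, Milnor number mu = 4.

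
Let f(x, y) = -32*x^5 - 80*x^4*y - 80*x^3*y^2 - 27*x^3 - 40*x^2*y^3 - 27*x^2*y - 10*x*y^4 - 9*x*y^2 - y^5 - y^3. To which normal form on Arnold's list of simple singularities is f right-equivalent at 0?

The Hessian of f at 0 is [[0, 0], [0, 0]] with rank 0, so corank 2. A Groebner basis of the Jacobian ideal J(f) in C{x,y} is {y^5, x*y^3 + 3*y^4/8, x^2 + 2*x*y/3 + y^2/9}; counting standard monomials gives mu = 8. Corank 2; j^3 = -(3*x + y)^3 is a perfect cube, so E-series; the 5-jet and mu = 8 give E_8.

E_{8}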